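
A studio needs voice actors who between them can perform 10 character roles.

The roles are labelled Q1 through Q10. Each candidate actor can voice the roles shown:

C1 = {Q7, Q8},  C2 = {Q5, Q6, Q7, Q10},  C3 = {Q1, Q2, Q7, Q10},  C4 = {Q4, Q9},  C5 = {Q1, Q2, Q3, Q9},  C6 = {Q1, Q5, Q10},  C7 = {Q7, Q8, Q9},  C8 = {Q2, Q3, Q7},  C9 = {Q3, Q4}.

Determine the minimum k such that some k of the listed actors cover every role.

Take {C2, C4, C5, C7}. Their union is {Q1, Q2, Q3, Q4, Q5, Q6, Q7, Q8, Q9, Q10}, which is all 10 roles.
No 3 of the 9 actors cover everything (all 84 combinations miss at least one role), so 4 is optimal.

4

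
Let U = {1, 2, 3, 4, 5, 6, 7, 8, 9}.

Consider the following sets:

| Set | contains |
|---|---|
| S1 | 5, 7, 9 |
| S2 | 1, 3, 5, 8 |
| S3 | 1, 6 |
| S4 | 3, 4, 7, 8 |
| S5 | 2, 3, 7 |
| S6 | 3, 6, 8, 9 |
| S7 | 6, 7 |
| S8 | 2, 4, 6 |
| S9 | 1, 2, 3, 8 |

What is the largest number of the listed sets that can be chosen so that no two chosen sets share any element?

2

S1, S3 are pairwise disjoint (S1={5,7,9}; S3={1,6}).
Every remaining set overlaps one of these, and no 3 of the listed sets are pairwise disjoint, so 2 is the maximum.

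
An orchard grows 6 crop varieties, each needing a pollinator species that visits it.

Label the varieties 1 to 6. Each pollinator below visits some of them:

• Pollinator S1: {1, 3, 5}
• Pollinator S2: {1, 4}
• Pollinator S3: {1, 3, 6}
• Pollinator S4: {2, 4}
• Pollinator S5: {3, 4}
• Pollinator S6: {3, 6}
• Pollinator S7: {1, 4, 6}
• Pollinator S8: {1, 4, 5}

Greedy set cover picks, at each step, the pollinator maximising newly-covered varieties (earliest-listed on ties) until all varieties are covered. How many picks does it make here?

3

Greedy: pick S1 (covers 3 new) → pick S4 (covers 2 new) → pick S3 (covers 1 new). Total picks: 3.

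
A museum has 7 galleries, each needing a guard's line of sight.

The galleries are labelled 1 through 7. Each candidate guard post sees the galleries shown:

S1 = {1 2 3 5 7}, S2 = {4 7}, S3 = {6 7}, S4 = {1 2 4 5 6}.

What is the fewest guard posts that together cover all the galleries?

2

Take {S1, S4}. Their union is {1, 2, 3, 4, 5, 6, 7}, which is all 7 galleries.
No single guard post has all 7 galleries (the largest, S1, has 5), so 2 is optimal.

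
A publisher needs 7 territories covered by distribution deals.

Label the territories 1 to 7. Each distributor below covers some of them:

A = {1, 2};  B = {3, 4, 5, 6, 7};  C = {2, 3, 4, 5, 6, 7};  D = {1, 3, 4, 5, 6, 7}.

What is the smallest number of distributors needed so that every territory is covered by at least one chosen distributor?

A and C together: A ∪ C = {1, 2, 3, 4, 5, 6, 7} — every territory is covered.
No single distributor has all 7 territories (the largest, C, has 6), so 2 is optimal.

2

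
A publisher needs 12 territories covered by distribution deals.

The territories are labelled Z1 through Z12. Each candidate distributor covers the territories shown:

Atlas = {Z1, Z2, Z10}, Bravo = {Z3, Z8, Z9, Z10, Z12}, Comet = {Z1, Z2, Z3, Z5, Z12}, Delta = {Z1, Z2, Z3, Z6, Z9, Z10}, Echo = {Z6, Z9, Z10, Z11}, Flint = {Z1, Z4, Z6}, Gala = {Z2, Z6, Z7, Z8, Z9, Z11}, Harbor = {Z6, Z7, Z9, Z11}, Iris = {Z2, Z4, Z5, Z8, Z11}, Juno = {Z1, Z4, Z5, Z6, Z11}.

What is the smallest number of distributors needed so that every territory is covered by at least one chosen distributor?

Take {Bravo, Gala, Juno}. Their union is {Z1, Z2, Z3, Z4, Z5, Z6, Z7, Z8, Z9, Z10, Z11, Z12}, which is all 12 territories.
No 2 of the 10 distributors cover everything (all 45 combinations miss at least one territory), so 3 is optimal.

3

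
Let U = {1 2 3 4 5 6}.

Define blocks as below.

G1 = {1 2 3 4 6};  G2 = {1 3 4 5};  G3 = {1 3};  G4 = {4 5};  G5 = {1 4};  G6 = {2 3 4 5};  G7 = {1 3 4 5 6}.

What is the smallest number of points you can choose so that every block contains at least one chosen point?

2

Take H = {1, 4}. Each listed block contains at least one of these, so H is a hitting set of size 2.
The blocks G3, G4 are pairwise disjoint, so any hitting set needs a separate point for each — at least 2. Hence 2 is optimal.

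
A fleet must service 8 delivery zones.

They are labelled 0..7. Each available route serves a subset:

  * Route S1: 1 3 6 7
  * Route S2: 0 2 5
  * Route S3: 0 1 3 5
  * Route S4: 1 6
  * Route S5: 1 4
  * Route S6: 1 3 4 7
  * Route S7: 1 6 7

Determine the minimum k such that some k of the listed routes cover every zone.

3

Take {S2, S6, S7}. Their union is {0, 1, 2, 3, 4, 5, 6, 7}, which is all 8 zones.
Only S2 contains 2, so S2 is forced; the remaining 5 zones need at least 2 more routes (each remaining route adds at most 4) — so at least 3 routes are needed, and 3 is optimal.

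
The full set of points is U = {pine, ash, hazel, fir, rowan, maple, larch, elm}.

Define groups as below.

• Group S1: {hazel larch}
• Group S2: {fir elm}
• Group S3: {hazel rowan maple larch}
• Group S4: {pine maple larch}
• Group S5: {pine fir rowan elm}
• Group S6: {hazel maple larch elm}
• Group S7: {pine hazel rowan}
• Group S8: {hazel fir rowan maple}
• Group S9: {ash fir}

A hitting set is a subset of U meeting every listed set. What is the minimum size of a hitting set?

The 3 points {hazel, fir, maple} hit every group.
No choice of 2 points meets every group, so 3 is the minimum.

3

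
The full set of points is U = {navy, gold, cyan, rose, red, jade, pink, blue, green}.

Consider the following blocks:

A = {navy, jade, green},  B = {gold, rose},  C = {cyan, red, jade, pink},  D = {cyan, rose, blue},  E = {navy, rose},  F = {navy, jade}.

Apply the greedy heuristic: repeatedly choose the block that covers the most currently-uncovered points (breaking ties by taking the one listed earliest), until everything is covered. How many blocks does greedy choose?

4

Greedy: pick C (covers 4 new) → pick A (covers 2 new) → pick B (covers 2 new) → pick D (covers 1 new). Total picks: 4.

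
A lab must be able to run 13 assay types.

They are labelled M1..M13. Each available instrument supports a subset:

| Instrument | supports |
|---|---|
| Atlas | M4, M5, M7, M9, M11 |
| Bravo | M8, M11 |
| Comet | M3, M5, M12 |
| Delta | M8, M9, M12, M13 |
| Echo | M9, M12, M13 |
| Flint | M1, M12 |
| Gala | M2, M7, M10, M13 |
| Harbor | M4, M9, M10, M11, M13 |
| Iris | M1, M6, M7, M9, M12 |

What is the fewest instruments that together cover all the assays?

5

Bravo and Comet and Gala and Harbor and Iris together: Bravo ∪ Comet ∪ Gala ∪ Harbor ∪ Iris = {M1, M2, M3, M4, M5, M6, M7, M8, M9, M10, M11, M12, M13} — every assay is covered.
No 4 of the 9 instruments cover everything (all 126 combinations miss at least one assay), so 5 is optimal.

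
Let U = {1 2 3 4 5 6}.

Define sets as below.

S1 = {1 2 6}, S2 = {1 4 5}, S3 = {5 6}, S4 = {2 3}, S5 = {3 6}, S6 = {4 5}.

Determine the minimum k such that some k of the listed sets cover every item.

3

Take {S1, S2, S4}. Their union is {1, 2, 3, 4, 5, 6}, which is all 6 items.
No 2 of the 6 sets cover everything (all 15 combinations miss at least one item), so 3 is optimal.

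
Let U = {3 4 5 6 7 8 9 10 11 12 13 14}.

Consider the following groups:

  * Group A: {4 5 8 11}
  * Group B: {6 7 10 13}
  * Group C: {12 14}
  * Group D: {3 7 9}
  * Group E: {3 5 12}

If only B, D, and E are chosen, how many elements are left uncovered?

4

Union of B, D, E = {3, 5, 6, 7, 9, 10, 12, 13}.
Not covered: 4, 8, 11, 14 — 4 elements.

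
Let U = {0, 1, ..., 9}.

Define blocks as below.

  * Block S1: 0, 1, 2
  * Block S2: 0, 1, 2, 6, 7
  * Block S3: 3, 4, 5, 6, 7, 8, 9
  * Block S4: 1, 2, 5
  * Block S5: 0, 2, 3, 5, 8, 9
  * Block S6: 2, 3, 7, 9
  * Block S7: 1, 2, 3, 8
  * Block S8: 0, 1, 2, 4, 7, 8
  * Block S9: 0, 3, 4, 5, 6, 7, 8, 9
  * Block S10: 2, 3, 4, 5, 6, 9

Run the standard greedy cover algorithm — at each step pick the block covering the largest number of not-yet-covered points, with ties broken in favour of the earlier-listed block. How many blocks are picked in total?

Greedy: pick S9 (covers 8 new) → pick S1 (covers 2 new). Total picks: 2.

2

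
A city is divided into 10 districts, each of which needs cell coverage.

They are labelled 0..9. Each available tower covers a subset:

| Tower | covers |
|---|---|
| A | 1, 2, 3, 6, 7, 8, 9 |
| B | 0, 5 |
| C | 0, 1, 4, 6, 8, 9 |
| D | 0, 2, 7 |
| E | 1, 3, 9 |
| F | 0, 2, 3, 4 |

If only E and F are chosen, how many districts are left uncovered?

Union of E, F = {0, 1, 2, 3, 4, 9}.
Not covered: 5, 6, 7, 8 — 4 districts.

4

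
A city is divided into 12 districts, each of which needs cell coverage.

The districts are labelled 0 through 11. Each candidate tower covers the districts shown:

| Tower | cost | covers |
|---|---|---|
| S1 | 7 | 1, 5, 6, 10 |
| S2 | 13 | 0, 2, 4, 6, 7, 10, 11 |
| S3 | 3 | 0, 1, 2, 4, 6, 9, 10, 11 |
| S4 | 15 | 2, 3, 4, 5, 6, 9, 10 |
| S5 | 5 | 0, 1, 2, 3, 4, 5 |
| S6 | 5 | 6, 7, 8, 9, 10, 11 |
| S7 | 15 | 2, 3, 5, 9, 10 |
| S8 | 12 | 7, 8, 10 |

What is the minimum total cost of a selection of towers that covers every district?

10

S5, S6 together cover every district (S5 ∪ S6 = {0, 1, 2, 3, 4, 5, 6, 7, 8, 9, 10, 11}); total cost 5 + 5 = 10.
The greedy pick S3, S5, S6 costs 13; no covering selection beats 10.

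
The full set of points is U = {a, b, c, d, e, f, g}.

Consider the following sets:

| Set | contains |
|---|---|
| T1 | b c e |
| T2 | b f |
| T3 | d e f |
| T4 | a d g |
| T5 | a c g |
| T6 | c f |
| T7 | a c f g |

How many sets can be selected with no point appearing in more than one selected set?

T1, T4 are pairwise disjoint (T1={b,c,e}; T4={a,d,g}).
Every remaining set overlaps one of these, and no 3 of the listed sets are pairwise disjoint, so 2 is the maximum.

2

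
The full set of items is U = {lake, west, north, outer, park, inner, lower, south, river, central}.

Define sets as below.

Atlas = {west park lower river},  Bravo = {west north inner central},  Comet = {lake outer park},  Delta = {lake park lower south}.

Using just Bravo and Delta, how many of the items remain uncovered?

2

Union of Bravo, Delta = {lake, west, north, park, inner, lower, south, central}.
Not covered: outer, river — 2 items.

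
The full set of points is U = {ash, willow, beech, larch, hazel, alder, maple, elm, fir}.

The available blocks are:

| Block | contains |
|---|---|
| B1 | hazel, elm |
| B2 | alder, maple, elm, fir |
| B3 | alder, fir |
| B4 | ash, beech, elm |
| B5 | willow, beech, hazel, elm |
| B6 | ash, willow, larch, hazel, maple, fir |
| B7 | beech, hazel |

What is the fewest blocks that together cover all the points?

Take {B3, B5, B6}. Their union is {ash, willow, beech, larch, hazel, alder, maple, elm, fir}, which is all 9 points.
Only B6 contains larch, so B6 is forced; the remaining 3 points need at least 2 more blocks (each remaining block adds at most 2) — so at least 3 blocks are needed, and 3 is optimal.

3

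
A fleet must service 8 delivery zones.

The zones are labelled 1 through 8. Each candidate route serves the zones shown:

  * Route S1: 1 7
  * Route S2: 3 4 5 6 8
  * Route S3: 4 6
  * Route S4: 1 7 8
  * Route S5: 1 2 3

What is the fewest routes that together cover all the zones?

3

Take {S1, S2, S5}. Their union is {1, 2, 3, 4, 5, 6, 7, 8}, which is all 8 zones.
Only S5 contains 2, so S5 is forced; the remaining 5 zones need at least 2 more routes (each remaining route adds at most 4) — so at least 3 routes are needed, and 3 is optimal.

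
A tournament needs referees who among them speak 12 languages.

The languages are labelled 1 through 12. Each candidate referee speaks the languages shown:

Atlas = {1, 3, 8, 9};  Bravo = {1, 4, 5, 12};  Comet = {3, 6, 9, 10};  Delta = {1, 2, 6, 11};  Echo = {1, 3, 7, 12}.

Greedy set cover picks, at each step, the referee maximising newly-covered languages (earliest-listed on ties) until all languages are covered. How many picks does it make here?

Greedy: pick Atlas (covers 4 new) → pick Bravo (covers 3 new) → pick Delta (covers 3 new) → pick Comet (covers 1 new) → pick Echo (covers 1 new). Total picks: 5.

5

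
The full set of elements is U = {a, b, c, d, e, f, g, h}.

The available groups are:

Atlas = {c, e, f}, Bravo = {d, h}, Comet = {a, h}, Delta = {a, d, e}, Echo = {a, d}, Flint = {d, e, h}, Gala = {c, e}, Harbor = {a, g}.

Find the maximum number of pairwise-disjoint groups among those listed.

Atlas, Bravo, Harbor are pairwise disjoint (Atlas={c,e,f}; Bravo={d,h}; Harbor={a,g}).
Every remaining group overlaps one of these, and no 4 of the listed groups are pairwise disjoint, so 3 is the maximum.

3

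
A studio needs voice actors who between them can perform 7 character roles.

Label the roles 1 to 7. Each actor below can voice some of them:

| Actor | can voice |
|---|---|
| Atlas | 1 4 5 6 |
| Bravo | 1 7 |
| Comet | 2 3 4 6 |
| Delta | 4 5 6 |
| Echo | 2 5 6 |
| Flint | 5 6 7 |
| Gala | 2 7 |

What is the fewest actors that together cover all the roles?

3

Bravo and Comet and Echo together: Bravo ∪ Comet ∪ Echo = {1, 2, 3, 4, 5, 6, 7} — every role is covered.
Only Comet contains 3, so Comet is forced; the remaining 3 roles need at least 2 more actors (each remaining actor adds at most 2) — so at least 3 actors are needed, and 3 is optimal.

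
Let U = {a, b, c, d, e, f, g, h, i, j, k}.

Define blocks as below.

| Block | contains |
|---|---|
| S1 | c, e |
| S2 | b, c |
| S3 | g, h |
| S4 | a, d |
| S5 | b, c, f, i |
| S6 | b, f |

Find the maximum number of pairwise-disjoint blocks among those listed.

S1, S3, S4, S6 are pairwise disjoint (S1={c,e}; S3={g,h}; S4={a,d}; S6={b,f}).
Every remaining block overlaps one of these, and no 5 of the listed blocks are pairwise disjoint, so 4 is the maximum.

4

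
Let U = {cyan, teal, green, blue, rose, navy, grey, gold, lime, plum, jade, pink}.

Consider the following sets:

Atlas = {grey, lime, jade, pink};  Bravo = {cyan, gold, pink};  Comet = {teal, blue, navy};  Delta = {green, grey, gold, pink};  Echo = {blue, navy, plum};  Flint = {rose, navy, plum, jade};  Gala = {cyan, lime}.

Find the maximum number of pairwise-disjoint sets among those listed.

3

Delta, Echo, Gala are pairwise disjoint (Delta={green,grey,gold,pink}; Echo={blue,navy,plum}; Gala={cyan,lime}).
Every remaining set overlaps one of these, and no 4 of the listed sets are pairwise disjoint, so 3 is the maximum.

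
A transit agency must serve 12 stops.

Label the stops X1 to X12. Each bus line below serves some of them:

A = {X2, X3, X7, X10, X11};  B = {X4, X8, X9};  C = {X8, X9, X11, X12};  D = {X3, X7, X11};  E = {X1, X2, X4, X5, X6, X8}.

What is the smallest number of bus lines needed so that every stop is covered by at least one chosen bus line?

3

Take {A, C, E}. Their union is {X1, X2, X3, X4, X5, X6, X7, X8, X9, X10, X11, X12}, which is all 12 stops.
Only E contains X1, so E is forced; the remaining 6 stops need at least 2 more bus lines (each remaining bus line adds at most 4) — so at least 3 bus lines are needed, and 3 is optimal.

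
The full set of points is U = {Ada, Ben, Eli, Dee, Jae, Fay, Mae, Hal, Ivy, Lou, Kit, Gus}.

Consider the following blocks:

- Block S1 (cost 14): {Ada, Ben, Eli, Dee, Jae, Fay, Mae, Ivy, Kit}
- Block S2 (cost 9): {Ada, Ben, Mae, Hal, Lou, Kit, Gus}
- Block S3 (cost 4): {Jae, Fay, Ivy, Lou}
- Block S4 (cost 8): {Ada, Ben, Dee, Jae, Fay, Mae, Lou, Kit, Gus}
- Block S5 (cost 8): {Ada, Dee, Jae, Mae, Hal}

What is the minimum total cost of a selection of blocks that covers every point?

S1, S2 together cover every point (S1 ∪ S2 = {Ada, Ben, Eli, Dee, Jae, Fay, Mae, Hal, Ivy, Lou, Kit, Gus}); total cost 14 + 9 = 23.
The greedy pick S4, S3, S5, S1 costs 34; no covering selection beats 23.

23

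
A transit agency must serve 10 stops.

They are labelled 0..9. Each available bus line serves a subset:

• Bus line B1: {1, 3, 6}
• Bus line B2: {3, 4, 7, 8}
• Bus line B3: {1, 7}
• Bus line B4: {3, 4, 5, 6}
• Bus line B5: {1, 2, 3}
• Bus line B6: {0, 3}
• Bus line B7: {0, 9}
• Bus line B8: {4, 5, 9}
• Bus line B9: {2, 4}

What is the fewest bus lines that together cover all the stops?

4

B2 and B4 and B5 and B7 together: B2 ∪ B4 ∪ B5 ∪ B7 = {0, 1, 2, 3, 4, 5, 6, 7, 8, 9} — every stop is covered.
Only B2 contains 8, so B2 is forced; the remaining 6 stops need at least 3 more bus lines (each remaining bus line adds at most 2) — so at least 4 bus lines are needed, and 4 is optimal.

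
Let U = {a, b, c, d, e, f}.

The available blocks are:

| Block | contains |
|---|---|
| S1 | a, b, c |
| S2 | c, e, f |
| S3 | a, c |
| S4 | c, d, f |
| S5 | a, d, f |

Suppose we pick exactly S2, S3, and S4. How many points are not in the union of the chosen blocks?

1

Union of S2, S3, S4 = {a, c, d, e, f}.
Not covered: b — 1 point.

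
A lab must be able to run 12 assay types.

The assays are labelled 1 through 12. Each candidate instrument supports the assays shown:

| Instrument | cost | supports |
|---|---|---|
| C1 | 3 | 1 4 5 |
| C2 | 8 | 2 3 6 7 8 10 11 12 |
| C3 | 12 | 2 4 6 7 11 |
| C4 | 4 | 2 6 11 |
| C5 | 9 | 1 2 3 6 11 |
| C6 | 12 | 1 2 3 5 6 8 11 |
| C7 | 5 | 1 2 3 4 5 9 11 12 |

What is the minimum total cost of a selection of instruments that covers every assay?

C2, C7 together cover every assay (C2 ∪ C7 = {1, 2, 3, 4, 5, 6, 7, 8, 9, 10, 11, 12}); total cost 8 + 5 = 13.
No covering selection has total cost below 13.

13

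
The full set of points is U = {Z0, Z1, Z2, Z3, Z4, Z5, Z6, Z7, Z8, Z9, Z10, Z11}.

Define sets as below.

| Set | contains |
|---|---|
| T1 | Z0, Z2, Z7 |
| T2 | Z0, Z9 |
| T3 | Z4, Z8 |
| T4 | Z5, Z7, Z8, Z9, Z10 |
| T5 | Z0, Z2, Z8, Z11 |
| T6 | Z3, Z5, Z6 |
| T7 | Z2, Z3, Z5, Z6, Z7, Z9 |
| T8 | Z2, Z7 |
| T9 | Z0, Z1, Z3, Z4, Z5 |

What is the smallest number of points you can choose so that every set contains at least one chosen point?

Take H = {Z0, Z2, Z4, Z5}. Each listed set contains at least one of these, so H is a hitting set of size 4.
The sets T2, T3, T6, T8 are pairwise disjoint, so any hitting set needs a separate point for each — at least 4. Hence 4 is optimal.

4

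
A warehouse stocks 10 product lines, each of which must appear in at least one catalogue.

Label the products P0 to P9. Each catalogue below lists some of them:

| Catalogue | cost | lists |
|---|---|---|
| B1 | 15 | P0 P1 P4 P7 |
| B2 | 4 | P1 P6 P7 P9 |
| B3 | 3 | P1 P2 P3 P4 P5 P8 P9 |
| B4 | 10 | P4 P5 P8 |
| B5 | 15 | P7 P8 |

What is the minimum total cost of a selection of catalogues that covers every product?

B1, B2, B3 together cover every product (B1 ∪ B2 ∪ B3 = {P0, P1, P2, P3, P4, P5, P6, P7, P8, P9}); total cost 15 + 4 + 3 = 22.
No covering selection has total cost below 22.

22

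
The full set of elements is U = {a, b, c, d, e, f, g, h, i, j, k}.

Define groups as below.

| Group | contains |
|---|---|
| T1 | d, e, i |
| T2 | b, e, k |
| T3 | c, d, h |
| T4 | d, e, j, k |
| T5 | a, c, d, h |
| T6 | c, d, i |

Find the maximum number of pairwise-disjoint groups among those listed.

2

T2, T3 are pairwise disjoint (T2={b,e,k}; T3={c,d,h}).
Every remaining group overlaps one of these, and no 3 of the listed groups are pairwise disjoint, so 2 is the maximum.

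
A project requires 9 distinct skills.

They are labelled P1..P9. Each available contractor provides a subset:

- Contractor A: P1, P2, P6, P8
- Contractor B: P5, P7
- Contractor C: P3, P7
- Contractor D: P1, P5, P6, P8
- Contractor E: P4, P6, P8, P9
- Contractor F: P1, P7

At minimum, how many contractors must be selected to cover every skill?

A and C and D and E together: A ∪ C ∪ D ∪ E = {P1, P2, P3, P4, P5, P6, P7, P8, P9} — every skill is covered.
Only A contains P2, so A is forced; the remaining 5 skills need at least 3 more contractors (each remaining contractor adds at most 2) — so at least 4 contractors are needed, and 4 is optimal.

4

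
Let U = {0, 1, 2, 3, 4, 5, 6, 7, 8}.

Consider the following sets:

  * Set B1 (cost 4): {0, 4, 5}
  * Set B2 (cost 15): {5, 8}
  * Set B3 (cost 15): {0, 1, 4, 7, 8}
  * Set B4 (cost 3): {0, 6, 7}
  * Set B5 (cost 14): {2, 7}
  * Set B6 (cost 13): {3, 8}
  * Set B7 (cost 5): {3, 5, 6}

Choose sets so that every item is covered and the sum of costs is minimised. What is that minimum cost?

B3, B5, B7 together cover every item (B3 ∪ B5 ∪ B7 = {0, 1, 2, 3, 4, 5, 6, 7, 8}); total cost 15 + 14 + 5 = 34.
The greedy pick B4, B1, B7, B3, B5 costs 41; no covering selection beats 34.

34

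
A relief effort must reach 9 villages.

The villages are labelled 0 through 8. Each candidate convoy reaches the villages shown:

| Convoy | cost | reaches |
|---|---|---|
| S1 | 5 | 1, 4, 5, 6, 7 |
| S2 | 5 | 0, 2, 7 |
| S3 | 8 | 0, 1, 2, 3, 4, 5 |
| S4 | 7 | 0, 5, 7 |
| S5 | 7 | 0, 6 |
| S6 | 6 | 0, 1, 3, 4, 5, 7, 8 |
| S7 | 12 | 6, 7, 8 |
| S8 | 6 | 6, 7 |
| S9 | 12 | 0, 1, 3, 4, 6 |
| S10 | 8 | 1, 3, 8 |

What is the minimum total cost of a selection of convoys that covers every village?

16

S1, S2, S6 together cover every village (S1 ∪ S2 ∪ S6 = {0, 1, 2, 3, 4, 5, 6, 7, 8}); total cost 5 + 5 + 6 = 16.
No covering selection has total cost below 16.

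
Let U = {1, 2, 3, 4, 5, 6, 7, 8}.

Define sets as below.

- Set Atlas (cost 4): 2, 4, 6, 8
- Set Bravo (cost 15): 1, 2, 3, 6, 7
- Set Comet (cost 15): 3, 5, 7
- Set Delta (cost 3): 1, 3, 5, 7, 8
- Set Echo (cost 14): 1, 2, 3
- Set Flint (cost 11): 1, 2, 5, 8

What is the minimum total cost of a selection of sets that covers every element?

Atlas, Delta together cover every element (Atlas ∪ Delta = {1, 2, 3, 4, 5, 6, 7, 8}); total cost 4 + 3 = 7.
No covering selection has total cost below 7.

7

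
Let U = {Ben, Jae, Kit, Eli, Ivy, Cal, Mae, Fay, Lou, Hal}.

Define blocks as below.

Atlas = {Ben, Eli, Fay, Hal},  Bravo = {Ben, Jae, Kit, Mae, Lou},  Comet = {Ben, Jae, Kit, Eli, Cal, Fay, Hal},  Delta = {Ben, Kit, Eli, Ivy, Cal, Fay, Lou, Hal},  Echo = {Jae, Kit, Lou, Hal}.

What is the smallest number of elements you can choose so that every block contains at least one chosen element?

Take H = {Kit, Eli}. Each listed block contains at least one of these, so H is a hitting set of size 2.
No single element lies in every block, so at least 2 are needed and 2 is optimal.

2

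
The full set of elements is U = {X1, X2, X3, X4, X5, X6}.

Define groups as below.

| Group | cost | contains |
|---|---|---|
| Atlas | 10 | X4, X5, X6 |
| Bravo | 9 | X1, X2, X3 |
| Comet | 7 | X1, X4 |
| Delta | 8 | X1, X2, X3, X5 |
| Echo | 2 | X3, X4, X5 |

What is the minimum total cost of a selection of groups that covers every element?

18

Atlas, Delta together cover every element (Atlas ∪ Delta = {X1, X2, X3, X4, X5, X6}); total cost 10 + 8 = 18.
The greedy pick Echo, Delta, Atlas costs 20; no covering selection beats 18.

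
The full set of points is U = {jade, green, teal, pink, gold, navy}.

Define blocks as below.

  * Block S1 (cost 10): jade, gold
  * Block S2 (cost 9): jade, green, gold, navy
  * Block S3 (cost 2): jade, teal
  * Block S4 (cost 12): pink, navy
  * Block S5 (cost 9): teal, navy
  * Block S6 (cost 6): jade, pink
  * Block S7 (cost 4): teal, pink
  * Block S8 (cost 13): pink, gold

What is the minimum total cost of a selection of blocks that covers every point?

13

S2, S7 together cover every point (S2 ∪ S7 = {jade, green, teal, pink, gold, navy}); total cost 9 + 4 = 13.
The greedy pick S3, S2, S7 costs 15; no covering selection beats 13.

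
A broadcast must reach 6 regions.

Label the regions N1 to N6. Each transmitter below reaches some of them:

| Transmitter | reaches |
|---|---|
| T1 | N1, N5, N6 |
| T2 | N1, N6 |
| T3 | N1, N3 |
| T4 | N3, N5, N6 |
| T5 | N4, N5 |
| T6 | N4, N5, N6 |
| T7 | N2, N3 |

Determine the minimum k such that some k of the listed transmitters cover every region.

3

Take {T1, T5, T7}. Their union is {N1, N2, N3, N4, N5, N6}, which is all 6 regions.
Only T7 contains N2, so T7 is forced; the remaining 4 regions need at least 2 more transmitters (each remaining transmitter adds at most 3) — so at least 3 transmitters are needed, and 3 is optimal.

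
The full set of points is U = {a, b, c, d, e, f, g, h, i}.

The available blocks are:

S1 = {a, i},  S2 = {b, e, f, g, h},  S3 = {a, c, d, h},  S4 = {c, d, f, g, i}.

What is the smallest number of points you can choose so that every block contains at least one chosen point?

T = {h, i} meets every block (each contains at least one member of T), and |T| = 2.
The blocks S1, S2 are pairwise disjoint, so any hitting set needs a separate point for each — at least 2. Hence 2 is optimal.

2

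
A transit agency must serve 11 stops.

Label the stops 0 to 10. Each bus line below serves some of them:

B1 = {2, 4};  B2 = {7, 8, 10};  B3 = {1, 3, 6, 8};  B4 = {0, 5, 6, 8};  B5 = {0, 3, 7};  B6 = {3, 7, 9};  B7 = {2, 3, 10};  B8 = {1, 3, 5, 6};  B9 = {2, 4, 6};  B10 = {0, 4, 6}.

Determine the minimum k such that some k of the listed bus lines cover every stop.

B3 and B4 and B6 and B7 and B9 together: B3 ∪ B4 ∪ B6 ∪ B7 ∪ B9 = {0, 1, 2, 3, 4, 5, 6, 7, 8, 9, 10} — every stop is covered.
No 4 of the 10 bus lines cover everything (all 210 combinations miss at least one stop), so 5 is optimal.

5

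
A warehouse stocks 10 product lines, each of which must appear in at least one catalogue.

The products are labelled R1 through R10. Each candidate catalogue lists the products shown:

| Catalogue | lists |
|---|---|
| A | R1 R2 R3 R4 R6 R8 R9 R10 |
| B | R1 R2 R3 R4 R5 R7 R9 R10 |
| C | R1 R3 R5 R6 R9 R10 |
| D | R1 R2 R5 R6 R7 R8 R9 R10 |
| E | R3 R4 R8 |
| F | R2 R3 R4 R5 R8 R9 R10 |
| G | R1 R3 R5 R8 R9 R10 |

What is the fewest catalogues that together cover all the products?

2

Take {A, D}. Their union is {R1, R2, R3, R4, R5, R6, R7, R8, R9, R10}, which is all 10 products.
No single catalogue has all 10 products (the largest, A, has 8), so 2 is optimal.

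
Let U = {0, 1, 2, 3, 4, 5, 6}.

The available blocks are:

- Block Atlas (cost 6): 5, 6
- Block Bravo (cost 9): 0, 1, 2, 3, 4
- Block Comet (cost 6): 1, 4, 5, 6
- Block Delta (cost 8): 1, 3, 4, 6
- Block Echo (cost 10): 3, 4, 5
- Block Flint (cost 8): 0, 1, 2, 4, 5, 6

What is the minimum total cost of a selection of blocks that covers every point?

Atlas, Bravo together cover every point (Atlas ∪ Bravo = {0, 1, 2, 3, 4, 5, 6}); total cost 6 + 9 = 15.
The greedy pick Flint, Delta costs 16; no covering selection beats 15.

15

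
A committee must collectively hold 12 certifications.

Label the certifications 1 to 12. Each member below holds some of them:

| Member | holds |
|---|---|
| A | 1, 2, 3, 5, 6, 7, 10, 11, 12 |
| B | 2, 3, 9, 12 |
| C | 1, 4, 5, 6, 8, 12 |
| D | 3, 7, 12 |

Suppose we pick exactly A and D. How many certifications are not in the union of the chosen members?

3

Union of A, D = {1, 2, 3, 5, 6, 7, 10, 11, 12}.
Not covered: 4, 8, 9 — 3 certifications.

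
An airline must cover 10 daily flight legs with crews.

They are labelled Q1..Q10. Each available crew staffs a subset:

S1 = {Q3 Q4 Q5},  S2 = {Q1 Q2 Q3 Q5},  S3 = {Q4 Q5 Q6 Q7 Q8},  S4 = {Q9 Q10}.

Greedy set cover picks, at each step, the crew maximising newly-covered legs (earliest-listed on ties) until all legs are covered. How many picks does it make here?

3

Greedy: pick S3 (covers 5 new) → pick S2 (covers 3 new) → pick S4 (covers 2 new). Total picks: 3.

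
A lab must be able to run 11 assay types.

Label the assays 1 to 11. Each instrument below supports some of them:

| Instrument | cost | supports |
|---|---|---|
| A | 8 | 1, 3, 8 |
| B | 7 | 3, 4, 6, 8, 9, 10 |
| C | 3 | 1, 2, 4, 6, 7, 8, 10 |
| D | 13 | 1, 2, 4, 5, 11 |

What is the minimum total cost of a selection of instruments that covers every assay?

23

B, C, D together cover every assay (B ∪ C ∪ D = {1, 2, 3, 4, 5, 6, 7, 8, 9, 10, 11}); total cost 7 + 3 + 13 = 23.
No covering selection has total cost below 23.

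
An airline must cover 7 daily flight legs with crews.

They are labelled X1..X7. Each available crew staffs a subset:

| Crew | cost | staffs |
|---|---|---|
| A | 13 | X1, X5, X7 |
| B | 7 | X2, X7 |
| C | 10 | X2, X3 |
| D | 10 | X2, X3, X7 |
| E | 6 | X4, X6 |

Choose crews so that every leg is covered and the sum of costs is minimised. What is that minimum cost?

29

A, D, E together cover every leg (A ∪ D ∪ E = {X1, X2, X3, X4, X5, X6, X7}); total cost 13 + 10 + 6 = 29.
No covering selection has total cost below 29.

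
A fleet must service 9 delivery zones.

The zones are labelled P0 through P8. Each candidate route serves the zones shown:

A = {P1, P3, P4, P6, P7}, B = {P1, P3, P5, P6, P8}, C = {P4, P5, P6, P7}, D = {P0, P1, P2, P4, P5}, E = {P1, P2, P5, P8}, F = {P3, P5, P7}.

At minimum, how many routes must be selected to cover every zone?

3

B and D and F together: B ∪ D ∪ F = {P0, P1, P2, P3, P4, P5, P6, P7, P8} — every zone is covered.
Only D contains P0, so D is forced; the remaining 4 zones need at least 2 more routes (each remaining route adds at most 3) — so at least 3 routes are needed, and 3 is optimal.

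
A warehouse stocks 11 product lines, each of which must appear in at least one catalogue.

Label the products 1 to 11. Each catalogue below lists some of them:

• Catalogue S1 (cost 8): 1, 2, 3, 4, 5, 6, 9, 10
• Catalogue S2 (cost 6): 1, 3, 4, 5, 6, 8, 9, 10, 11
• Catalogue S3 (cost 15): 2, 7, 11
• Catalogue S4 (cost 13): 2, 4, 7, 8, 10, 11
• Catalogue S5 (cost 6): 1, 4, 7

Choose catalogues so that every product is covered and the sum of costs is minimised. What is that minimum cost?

19

S2, S4 together cover every product (S2 ∪ S4 = {1, 2, 3, 4, 5, 6, 7, 8, 9, 10, 11}); total cost 6 + 13 = 19.
The greedy pick S2, S5, S1 costs 20; no covering selection beats 19.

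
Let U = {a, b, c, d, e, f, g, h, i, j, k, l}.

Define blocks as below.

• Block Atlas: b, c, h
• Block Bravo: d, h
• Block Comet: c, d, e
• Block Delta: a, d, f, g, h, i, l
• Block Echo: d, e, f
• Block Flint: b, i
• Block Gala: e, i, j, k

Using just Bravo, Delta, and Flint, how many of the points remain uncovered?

Union of Bravo, Delta, Flint = {a, b, d, f, g, h, i, l}.
Not covered: c, e, j, k — 4 points.

4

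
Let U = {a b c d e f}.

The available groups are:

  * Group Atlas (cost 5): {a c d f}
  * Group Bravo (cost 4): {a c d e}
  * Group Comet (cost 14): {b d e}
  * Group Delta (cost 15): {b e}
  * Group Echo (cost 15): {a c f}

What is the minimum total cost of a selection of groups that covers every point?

Atlas, Comet together cover every point (Atlas ∪ Comet = {a, b, c, d, e, f}); total cost 5 + 14 = 19.
The greedy pick Bravo, Atlas, Comet costs 23; no covering selection beats 19.

19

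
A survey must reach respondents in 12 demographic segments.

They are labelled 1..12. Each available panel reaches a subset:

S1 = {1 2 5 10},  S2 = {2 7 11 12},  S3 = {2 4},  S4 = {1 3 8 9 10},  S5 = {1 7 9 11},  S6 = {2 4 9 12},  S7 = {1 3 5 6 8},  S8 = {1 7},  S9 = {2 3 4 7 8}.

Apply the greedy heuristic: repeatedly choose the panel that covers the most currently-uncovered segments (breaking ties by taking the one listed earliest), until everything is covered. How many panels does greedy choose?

Greedy: pick S4 (covers 5 new) → pick S2 (covers 4 new) → pick S7 (covers 2 new) → pick S3 (covers 1 new). Total picks: 4.

4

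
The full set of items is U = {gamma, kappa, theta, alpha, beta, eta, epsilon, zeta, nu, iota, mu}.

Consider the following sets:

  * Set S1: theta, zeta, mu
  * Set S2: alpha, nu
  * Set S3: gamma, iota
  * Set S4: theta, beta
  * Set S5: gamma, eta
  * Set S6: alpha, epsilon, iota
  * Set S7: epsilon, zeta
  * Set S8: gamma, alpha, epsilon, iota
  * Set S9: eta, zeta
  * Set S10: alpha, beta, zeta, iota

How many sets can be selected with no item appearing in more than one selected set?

S2, S4, S5, S7 are pairwise disjoint (S2={alpha,nu}; S4={theta,beta}; S5={gamma,eta}; S7={epsilon,zeta}).
Every remaining set overlaps one of these, and no 5 of the listed sets are pairwise disjoint, so 4 is the maximum.

4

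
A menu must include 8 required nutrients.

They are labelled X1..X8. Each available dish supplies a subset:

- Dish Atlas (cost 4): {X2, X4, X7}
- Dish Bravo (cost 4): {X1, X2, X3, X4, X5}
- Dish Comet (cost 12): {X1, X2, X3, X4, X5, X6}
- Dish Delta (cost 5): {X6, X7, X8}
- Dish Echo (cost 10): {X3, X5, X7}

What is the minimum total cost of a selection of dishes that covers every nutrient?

Bravo, Delta together cover every nutrient (Bravo ∪ Delta = {X1, X2, X3, X4, X5, X6, X7, X8}); total cost 4 + 5 = 9.
No covering selection has total cost below 9.

9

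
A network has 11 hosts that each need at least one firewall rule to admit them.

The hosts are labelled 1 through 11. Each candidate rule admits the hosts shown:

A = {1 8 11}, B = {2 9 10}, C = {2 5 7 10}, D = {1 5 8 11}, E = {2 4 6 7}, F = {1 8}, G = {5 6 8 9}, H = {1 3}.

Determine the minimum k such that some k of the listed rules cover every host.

Take {B, D, E, H}. Their union is {1, 2, 3, 4, 5, 6, 7, 8, 9, 10, 11}, which is all 11 hosts.
Only H contains 3, so H is forced; the remaining 9 hosts need at least 3 more rules (each remaining rule adds at most 4) — so at least 4 rules are needed, and 4 is optimal.

4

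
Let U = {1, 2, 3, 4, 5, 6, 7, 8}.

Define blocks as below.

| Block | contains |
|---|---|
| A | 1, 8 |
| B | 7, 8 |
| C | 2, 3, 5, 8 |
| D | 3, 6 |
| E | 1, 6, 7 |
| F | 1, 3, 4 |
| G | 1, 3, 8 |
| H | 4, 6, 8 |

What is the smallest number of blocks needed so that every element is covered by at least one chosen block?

3

Take {C, E, H}. Their union is {1, 2, 3, 4, 5, 6, 7, 8}, which is all 8 elements.
Only C contains 2, so C is forced; the remaining 4 elements need at least 2 more blocks (each remaining block adds at most 3) — so at least 3 blocks are needed, and 3 is optimal.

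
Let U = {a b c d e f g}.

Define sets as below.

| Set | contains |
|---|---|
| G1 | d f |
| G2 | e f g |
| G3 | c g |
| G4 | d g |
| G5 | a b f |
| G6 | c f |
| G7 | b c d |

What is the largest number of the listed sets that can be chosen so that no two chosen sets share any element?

G4, G5 are pairwise disjoint (G4={d,g}; G5={a,b,f}).
Every remaining set overlaps one of these, and no 3 of the listed sets are pairwise disjoint, so 2 is the maximum.

2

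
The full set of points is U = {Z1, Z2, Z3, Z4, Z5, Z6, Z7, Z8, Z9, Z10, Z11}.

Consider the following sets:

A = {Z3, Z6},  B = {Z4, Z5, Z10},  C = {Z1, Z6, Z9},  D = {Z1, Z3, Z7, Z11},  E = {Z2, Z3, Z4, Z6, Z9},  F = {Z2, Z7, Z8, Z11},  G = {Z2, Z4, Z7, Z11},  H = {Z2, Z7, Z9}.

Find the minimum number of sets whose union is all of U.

Take {B, D, E, F}. Their union is {Z1, Z2, Z3, Z4, Z5, Z6, Z7, Z8, Z9, Z10, Z11}, which is all 11 points.
No 3 of the 8 sets cover everything (all 56 combinations miss at least one point), so 4 is optimal.

4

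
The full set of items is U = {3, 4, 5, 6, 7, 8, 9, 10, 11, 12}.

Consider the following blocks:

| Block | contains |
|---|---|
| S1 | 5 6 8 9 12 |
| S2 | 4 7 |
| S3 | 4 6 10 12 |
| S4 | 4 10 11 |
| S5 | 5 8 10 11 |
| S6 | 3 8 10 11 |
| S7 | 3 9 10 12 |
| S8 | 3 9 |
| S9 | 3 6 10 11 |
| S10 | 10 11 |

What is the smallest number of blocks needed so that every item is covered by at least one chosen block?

3

Take {S1, S2, S9}. Their union is {3, 4, 5, 6, 7, 8, 9, 10, 11, 12}, which is all 10 items.
Only S2 contains 7, so S2 is forced; the remaining 8 items need at least 2 more blocks (each remaining block adds at most 5) — so at least 3 blocks are needed, and 3 is optimal.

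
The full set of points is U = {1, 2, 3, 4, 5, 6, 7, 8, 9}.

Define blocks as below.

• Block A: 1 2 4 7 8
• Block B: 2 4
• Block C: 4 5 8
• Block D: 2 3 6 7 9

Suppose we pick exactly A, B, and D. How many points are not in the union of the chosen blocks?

Union of A, B, D = {1, 2, 3, 4, 6, 7, 8, 9}.
Not covered: 5 — 1 point.

1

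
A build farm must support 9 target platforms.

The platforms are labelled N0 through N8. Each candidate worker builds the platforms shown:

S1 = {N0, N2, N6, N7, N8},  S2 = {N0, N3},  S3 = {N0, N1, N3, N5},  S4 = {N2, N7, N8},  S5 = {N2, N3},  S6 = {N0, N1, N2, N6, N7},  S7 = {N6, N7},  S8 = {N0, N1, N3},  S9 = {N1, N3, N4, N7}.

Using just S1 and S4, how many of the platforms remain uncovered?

Union of S1, S4 = {N0, N2, N6, N7, N8}.
Not covered: N1, N3, N4, N5 — 4 platforms.

4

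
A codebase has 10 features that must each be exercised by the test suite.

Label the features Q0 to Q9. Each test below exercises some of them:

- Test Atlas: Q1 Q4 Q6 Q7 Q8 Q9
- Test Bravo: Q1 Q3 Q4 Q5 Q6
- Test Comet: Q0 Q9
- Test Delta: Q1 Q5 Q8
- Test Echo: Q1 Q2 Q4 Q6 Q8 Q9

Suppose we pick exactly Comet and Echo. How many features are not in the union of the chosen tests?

3

Union of Comet, Echo = {Q0, Q1, Q2, Q4, Q6, Q8, Q9}.
Not covered: Q3, Q5, Q7 — 3 features.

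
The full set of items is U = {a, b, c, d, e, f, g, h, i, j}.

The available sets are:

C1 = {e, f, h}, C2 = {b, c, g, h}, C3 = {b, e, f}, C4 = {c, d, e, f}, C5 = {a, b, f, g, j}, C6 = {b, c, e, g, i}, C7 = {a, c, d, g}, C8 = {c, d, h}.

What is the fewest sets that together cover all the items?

C5 and C6 and C8 together: C5 ∪ C6 ∪ C8 = {a, b, c, d, e, f, g, h, i, j} — every item is covered.
Only C6 contains i, so C6 is forced; the remaining 5 items need at least 2 more sets (each remaining set adds at most 3) — so at least 3 sets are needed, and 3 is optimal.

3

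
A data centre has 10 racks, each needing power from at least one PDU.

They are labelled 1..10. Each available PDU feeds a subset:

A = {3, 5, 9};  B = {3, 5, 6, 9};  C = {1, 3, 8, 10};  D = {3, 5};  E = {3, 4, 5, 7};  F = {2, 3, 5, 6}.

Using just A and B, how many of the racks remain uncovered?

6

Union of A, B = {3, 5, 6, 9}.
Not covered: 1, 2, 4, 7, 8, 10 — 6 racks.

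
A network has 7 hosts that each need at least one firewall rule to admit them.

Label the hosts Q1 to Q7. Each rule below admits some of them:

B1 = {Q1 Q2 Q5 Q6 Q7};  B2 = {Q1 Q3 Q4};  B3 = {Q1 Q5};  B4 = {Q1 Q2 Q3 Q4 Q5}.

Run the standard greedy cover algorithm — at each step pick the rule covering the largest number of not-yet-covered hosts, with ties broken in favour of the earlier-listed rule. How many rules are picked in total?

2

Greedy: pick B1 (covers 5 new) → pick B2 (covers 2 new). Total picks: 2.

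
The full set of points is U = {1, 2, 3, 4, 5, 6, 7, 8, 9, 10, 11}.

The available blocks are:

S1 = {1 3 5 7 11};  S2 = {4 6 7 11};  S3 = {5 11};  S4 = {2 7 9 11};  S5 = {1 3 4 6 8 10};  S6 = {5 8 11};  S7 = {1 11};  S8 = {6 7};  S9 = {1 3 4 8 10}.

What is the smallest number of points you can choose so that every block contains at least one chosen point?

3

Take H = {4, 7, 11}. Each listed block contains at least one of these, so H is a hitting set of size 3.
The blocks S3, S8, S9 are pairwise disjoint, so any hitting set needs a separate point for each — at least 3. Hence 3 is optimal.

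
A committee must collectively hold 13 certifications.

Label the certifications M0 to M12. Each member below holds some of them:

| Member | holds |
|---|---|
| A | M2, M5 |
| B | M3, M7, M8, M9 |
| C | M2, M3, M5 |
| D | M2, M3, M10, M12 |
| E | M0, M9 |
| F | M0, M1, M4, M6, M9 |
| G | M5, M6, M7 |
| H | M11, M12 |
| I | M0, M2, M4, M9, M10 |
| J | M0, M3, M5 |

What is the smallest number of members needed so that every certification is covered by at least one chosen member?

B and C and D and F and H together: B ∪ C ∪ D ∪ F ∪ H = {M0, M1, M2, M3, M4, M5, M6, M7, M8, M9, M10, M11, M12} — every certification is covered.
No 4 of the 10 members cover everything (all 210 combinations miss at least one certification), so 5 is optimal.

5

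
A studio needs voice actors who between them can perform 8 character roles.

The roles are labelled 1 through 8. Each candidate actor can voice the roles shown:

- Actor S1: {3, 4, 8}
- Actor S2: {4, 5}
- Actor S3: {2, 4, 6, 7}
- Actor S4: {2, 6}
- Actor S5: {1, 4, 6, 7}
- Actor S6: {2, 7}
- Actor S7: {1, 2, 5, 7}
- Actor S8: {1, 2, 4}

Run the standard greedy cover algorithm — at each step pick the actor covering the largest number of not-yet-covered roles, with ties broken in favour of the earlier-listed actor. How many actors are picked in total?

Greedy: pick S3 (covers 4 new) → pick S1 (covers 2 new) → pick S7 (covers 2 new). Total picks: 3.

3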